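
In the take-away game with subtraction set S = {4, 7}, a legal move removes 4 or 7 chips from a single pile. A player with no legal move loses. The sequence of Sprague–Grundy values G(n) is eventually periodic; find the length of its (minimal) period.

G(0) = 0
G(1) = mex{} = 0
G(2) = mex{} = 0
G(3) = mex{} = 0
G(4) = mex{0} = 1
G(5) = mex{0} = 1
G(6) = mex{0} = 1
G(7) = mex{0,0} = 1
G(8) = mex{1,0} = 2
G(9) = mex{1,0} = 2
G(10) = mex{1,0} = 2
G(11) = mex{1,1} = 0
G(12) = mex{2,1} = 0
G(13) = mex{2,1} = 0
G(14) = mex{2,1} = 0
G(15) = mex{0,2} = 1
G(16) = mex{0,2} = 1
G(17) = mex{0,2} = 1
G(18) = mex{0,0} = 1
G(19) = mex{1,0} = 2
G(20) = mex{1,0} = 2
G(21) = mex{1,0} = 2
G(22) = mex{1,1} = 0
G(23) = mex{2,1} = 0
G(n+11) = G(n) holds for n = 0,…,6 (a full window of length max(S) = 7), so the sequence is purely periodic with period 11.

11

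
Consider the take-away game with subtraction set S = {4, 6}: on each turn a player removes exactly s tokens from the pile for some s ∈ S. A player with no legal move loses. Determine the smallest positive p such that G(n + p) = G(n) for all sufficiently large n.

n :  0  1  2  3  4  5  6  7  8  9 10 11 12 13 14 15 16 17 18 19 20 21
G :  0  0  0  0  1  1  1  1  2  2  0  0  0  0  1  1  1  1  2  2  0  0
G(n+10) = G(n) holds for n = 0,…,5 (a full window of length max(S) = 6), so the sequence is purely periodic with period 10.

10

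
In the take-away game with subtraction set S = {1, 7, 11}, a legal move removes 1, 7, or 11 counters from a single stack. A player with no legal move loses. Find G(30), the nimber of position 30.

0

n :  0  1  2  3  4  5  6  7  8  9 10 11 12 13 14 15 16 17 18 19 20 21 22 23 24 25 26 27 28 29 30
G :  0  1  0  1  0  1  0  1  0  1  0  1  0  1  0  1  0  1  0  1  0  1  0  1  0  1  0  1  0  1  0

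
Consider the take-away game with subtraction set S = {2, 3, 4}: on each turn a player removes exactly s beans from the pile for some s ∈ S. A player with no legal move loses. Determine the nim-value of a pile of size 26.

n :  0  1  2  3  4  5  6  7  8  9 10 11 12 13 14 15 16 17 18 19 20 21 22 23 24 25 26
G :  0  0  1  1  2  2  0  0  1  1  2  2  0  0  1  1  2  2  0  0  1  1  2  2  0  0  1

1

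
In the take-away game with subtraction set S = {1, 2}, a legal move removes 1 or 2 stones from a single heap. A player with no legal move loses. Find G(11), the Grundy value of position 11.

n :  0  1  2  3  4  5  6  7  8  9 10 11
G :  0  1  2  0  1  2  0  1  2  0  1  2

2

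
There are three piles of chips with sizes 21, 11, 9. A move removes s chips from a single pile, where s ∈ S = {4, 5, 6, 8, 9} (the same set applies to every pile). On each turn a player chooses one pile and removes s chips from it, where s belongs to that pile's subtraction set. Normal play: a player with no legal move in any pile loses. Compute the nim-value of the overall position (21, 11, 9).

All piles use S = {4, 5, 6, 8, 9}:
G(0) = 0
G(1) = mex{} = 0
G(2) = mex{} = 0
G(3) = mex{} = 0
G(4) = mex{0} = 1
G(5) = mex{0,0} = 1
G(6) = mex{0,0,0} = 1
G(7) = mex{0,0,0} = 1
G(8) = mex{1,0,0,0} = 2
G(9) = mex{1,1,0,0,0} = 2
G(10) = mex{1,1,1,0,0} = 2
G(11) = mex{1,1,1,0,0} = 2
G(12) = mex{2,1,1,1,0} = 3
G(13) = mex{2,2,1,1,1} = 0
G(14) = mex{2,2,2,1,1} = 0
G(15) = mex{2,2,2,1,1} = 0
G(16) = mex{3,2,2,2,1} = 0
G(17) = mex{0,3,2,2,2} = 1
G(18) = mex{0,0,3,2,2} = 1
G(19) = mex{0,0,0,2,2} = 1
G(20) = mex{0,0,0,3,2} = 1
G(21) = mex{1,0,0,0,3} = 2
Pile A: G(21) = 2.
Pile B: G(11) = 2.
Pile C: G(9) = 2.
Combined Grundy value = 2 ⊕ 2 ⊕ 2 = 2.

2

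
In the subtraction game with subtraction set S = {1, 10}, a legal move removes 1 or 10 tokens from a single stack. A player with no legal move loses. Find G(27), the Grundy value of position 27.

G(0) = 0
G(1) = mex{0} = 1
G(2) = mex{1} = 0
G(3) = mex{0} = 1
G(4) = mex{1} = 0
G(5) = mex{0} = 1
G(6) = mex{1} = 0
G(7) = mex{0} = 1
G(8) = mex{1} = 0
G(9) = mex{0} = 1
G(10) = mex{1,0} = 2
G(11) = mex{2,1} = 0
G(12) = mex{0,0} = 1
G(13) = mex{1,1} = 0
G(14) = mex{0,0} = 1
G(15) = mex{1,1} = 0
G(16) = mex{0,0} = 1
G(17) = mex{1,1} = 0
G(18) = mex{0,0} = 1
G(19) = mex{1,1} = 0
G(20) = mex{0,2} = 1
G(21) = mex{1,0} = 2
G(22) = mex{2,1} = 0
G(23) = mex{0,0} = 1
G(24) = mex{1,1} = 0
G(25) = mex{0,0} = 1
G(26) = mex{1,1} = 0
G(27) = mex{0,0} = 1

1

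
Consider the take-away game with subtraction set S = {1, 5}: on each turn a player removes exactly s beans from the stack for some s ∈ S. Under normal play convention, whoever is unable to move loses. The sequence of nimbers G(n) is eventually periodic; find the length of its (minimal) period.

n :  0  1  2  3  4  5  6  7  8  9 10 11 12 13 14
G :  0  1  0  1  0  1  0  1  0  1  0  1  0  1  0
G(n+2) = G(n) holds for n = 0,…,4 (a full window of length max(S) = 5), so the sequence is purely periodic with period 2.

2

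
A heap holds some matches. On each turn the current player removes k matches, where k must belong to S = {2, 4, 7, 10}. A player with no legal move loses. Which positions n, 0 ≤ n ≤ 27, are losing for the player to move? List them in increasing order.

G(0) = 0
G(1) = mex{} = 0
G(2) = mex{0} = 1
G(3) = mex{0} = 1
G(4) = mex{1,0} = 2
G(5) = mex{1,0} = 2
G(6) = mex{2,1} = 0
G(7) = mex{2,1,0} = 3
G(8) = mex{0,2,0} = 1
G(9) = mex{3,2,1} = 0
G(10) = mex{1,0,1,0} = 2
G(11) = mex{0,3,2,0} = 1
G(12) = mex{2,1,2,1} = 0
G(13) = mex{1,0,0,1} = 2
G(14) = mex{0,2,3,2} = 1
G(15) = mex{2,1,1,2} = 0
G(16) = mex{1,0,0,0} = 2
G(17) = mex{0,2,2,3} = 1
G(18) = mex{2,1,1,1} = 0
G(19) = mex{1,0,0,0} = 2
G(20) = mex{0,2,2,2} = 1
G(21) = mex{2,1,1,1} = 0
G(22) = mex{1,0,0,0} = 2
G(23) = mex{0,2,2,2} = 1
G(24) = mex{2,1,1,1} = 0
G(25) = mex{1,0,0,0} = 2
G(26) = mex{0,2,2,2} = 1
G(27) = mex{2,1,1,1} = 0
P-positions are exactly the n with G(n) = 0.

0, 1, 6, 9, 12, 15, 18, 21, 24, 27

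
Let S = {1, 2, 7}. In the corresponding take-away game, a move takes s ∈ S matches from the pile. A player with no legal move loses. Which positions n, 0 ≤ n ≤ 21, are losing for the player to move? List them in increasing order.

n :  0  1  2  3  4  5  6  7  8  9 10 11 12 13 14 15 16 17 18 19 20 21
G :  0  1  2  0  1  2  0  1  2  0  1  2  0  1  2  0  1  2  0  1  2  0
P-positions are exactly the n with G(n) = 0.

0, 3, 6, 9, 12, 15, 18, 21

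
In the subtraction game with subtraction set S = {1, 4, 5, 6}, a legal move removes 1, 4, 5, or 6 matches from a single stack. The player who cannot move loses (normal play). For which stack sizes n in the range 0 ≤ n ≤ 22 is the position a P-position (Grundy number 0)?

0, 2, 9, 11, 18, 20

G(0) = 0
G(1) = mex{0} = 1
G(2) = mex{1} = 0
G(3) = mex{0} = 1
G(4) = mex{1,0} = 2
G(5) = mex{2,1,0} = 3
G(6) = mex{3,0,1,0} = 2
G(7) = mex{2,1,0,1} = 3
G(8) = mex{3,2,1,0} = 4
G(9) = mex{4,3,2,1} = 0
G(10) = mex{0,2,3,2} = 1
G(11) = mex{1,3,2,3} = 0
G(12) = mex{0,4,3,2} = 1
G(13) = mex{1,0,4,3} = 2
G(14) = mex{2,1,0,4} = 3
G(15) = mex{3,0,1,0} = 2
G(16) = mex{2,1,0,1} = 3
G(17) = mex{3,2,1,0} = 4
G(18) = mex{4,3,2,1} = 0
G(19) = mex{0,2,3,2} = 1
G(20) = mex{1,3,2,3} = 0
G(21) = mex{0,4,3,2} = 1
G(22) = mex{1,0,4,3} = 2
P-positions are exactly the n with G(n) = 0.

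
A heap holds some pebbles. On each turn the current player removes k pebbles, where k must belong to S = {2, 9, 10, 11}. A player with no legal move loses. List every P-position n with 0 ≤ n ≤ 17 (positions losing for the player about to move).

G(0) = 0
G(1) = mex{} = 0
G(2) = mex{0} = 1
G(3) = mex{0} = 1
G(4) = mex{1} = 0
G(5) = mex{1} = 0
G(6) = mex{0} = 1
G(7) = mex{0} = 1
G(8) = mex{1} = 0
G(9) = mex{1,0} = 2
G(10) = mex{0,0,0} = 1
G(11) = mex{2,1,0,0} = 3
G(12) = mex{1,1,1,0} = 2
G(13) = mex{3,0,1,1} = 2
G(14) = mex{2,0,0,1} = 3
G(15) = mex{2,1,0,0} = 3
G(16) = mex{3,1,1,0} = 2
G(17) = mex{3,0,1,1} = 2
P-positions are exactly the n with G(n) = 0.

0, 1, 4, 5, 8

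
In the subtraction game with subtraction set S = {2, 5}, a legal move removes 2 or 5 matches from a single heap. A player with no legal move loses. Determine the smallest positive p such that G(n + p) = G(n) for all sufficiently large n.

7

G(0) = 0
G(1) = mex{} = 0
G(2) = mex{0} = 1
G(3) = mex{0} = 1
G(4) = mex{1} = 0
G(5) = mex{1,0} = 2
G(6) = mex{0,0} = 1
G(7) = mex{2,1} = 0
G(8) = mex{1,1} = 0
G(9) = mex{0,0} = 1
G(10) = mex{0,2} = 1
G(11) = mex{1,1} = 0
G(12) = mex{1,0} = 2
G(13) = mex{0,0} = 1
G(14) = mex{2,1} = 0
G(15) = mex{1,1} = 0
G(n+7) = G(n) holds for n = 0,…,4 (a full window of length max(S) = 5), so the sequence is purely periodic with period 7.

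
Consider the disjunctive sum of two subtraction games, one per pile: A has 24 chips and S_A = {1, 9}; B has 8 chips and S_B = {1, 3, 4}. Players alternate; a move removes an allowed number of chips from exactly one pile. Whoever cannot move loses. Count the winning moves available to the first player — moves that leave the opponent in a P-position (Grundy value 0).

3

Pile A, S = {1, 9}:
G(0) = 0
G(1) = mex{0} = 1
G(2) = mex{1} = 0
G(3) = mex{0} = 1
G(4) = mex{1} = 0
G(5) = mex{0} = 1
G(6) = mex{1} = 0
G(7) = mex{0} = 1
G(8) = mex{1} = 0
G(9) = mex{0,0} = 1
G(10) = mex{1,1} = 0
G(11) = mex{0,0} = 1
G(12) = mex{1,1} = 0
G(13) = mex{0,0} = 1
G(14) = mex{1,1} = 0
G(15) = mex{0,0} = 1
G(16) = mex{1,1} = 0
G(17) = mex{0,0} = 1
G(18) = mex{1,1} = 0
G(19) = mex{0,0} = 1
G(20) = mex{1,1} = 0
G(21) = mex{0,0} = 1
G(22) = mex{1,1} = 0
G(23) = mex{0,0} = 1
G(24) = mex{1,1} = 0
G_A(24) = 0.
Pile B, S = {1, 3, 4}:
n : 0 1 2 3 4 5 6 7 8
G : 0 1 0 1 2 3 2 0 1
G_B(8) = 1.
Combined Grundy value = 0 ⊕ 1 = 1.
A winning move leaves total XOR = 0, i.e. changes one component's Grundy value g to g ⊕ X where X is the current total.
Pile A: need g' = 0⊕1 = 1. Options: 24−1→G=1, 24−9→G=1. Hits: 2.
Pile B: need g' = 1⊕1 = 0. Options: 8−1→G=0, 8−3→G=3, 8−4→G=2. Hits: 1.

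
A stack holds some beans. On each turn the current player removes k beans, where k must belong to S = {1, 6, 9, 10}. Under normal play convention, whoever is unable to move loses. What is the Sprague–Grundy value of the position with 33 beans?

0

G(0) = 0
G(1) = mex{0} = 1
G(2) = mex{1} = 0
G(3) = mex{0} = 1
G(4) = mex{1} = 0
G(5) = mex{0} = 1
G(6) = mex{1,0} = 2
G(7) = mex{2,1} = 0
G(8) = mex{0,0} = 1
G(9) = mex{1,1,0} = 2
G(10) = mex{2,0,1,0} = 3
G(11) = mex{3,1,0,1} = 2
G(12) = mex{2,2,1,0} = 3
G(13) = mex{3,0,0,1} = 2
G(14) = mex{2,1,1,0} = 3
G(15) = mex{3,2,2,1} = 0
G(16) = mex{0,3,0,2} = 1
G(17) = mex{1,2,1,0} = 3
G(18) = mex{3,3,2,1} = 0
G(19) = mex{0,2,3,2} = 1
G(20) = mex{1,3,2,3} = 0
G(21) = mex{0,0,3,2} = 1
G(22) = mex{1,1,2,3} = 0
G(23) = mex{0,3,3,2} = 1
G(24) = mex{1,0,0,3} = 2
G(25) = mex{2,1,1,0} = 3
G(26) = mex{3,0,3,1} = 2
G(27) = mex{2,1,0,3} = 4
G(28) = mex{4,0,1,0} = 2
G(29) = mex{2,1,0,1} = 3
G(30) = mex{3,2,1,0} = 4
G(31) = mex{4,3,0,1} = 2
G(32) = mex{2,2,1,0} = 3
G(33) = mex{3,4,2,1} = 0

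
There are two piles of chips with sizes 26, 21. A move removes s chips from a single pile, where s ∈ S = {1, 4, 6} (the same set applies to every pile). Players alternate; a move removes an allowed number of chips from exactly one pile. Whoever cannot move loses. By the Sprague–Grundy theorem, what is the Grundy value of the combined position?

0

All piles use S = {1, 4, 6}:
n :  0  1  2  3  4  5  6  7  8  9 10 11 12 13 14 15 16 17 18 19 20 21 22 23 24 25 26
G :  0  1  0  1  2  0  1  0  1  2  0  1  0  1  2  0  1  0  1  2  0  1  0  1  2  0  1
Pile A: G(26) = 1.
Pile B: G(21) = 1.
Combined Grundy value = 1 ⊕ 1 = 0.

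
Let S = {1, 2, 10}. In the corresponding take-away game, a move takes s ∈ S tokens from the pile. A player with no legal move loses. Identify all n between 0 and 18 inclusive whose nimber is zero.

0, 3, 6, 9, 12, 15, 18

n :  0  1  2  3  4  5  6  7  8  9 10 11 12 13 14 15 16 17 18
G :  0  1  2  0  1  2  0  1  2  0  1  2  0  1  2  0  1  2  0
P-positions are exactly the n with G(n) = 0.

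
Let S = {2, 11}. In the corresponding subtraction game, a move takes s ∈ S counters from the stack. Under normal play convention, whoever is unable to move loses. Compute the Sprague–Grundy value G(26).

G(0) = 0
G(1) = mex{} = 0
G(2) = mex{0} = 1
G(3) = mex{0} = 1
G(4) = mex{1} = 0
G(5) = mex{1} = 0
G(6) = mex{0} = 1
G(7) = mex{0} = 1
G(8) = mex{1} = 0
G(9) = mex{1} = 0
G(10) = mex{0} = 1
G(11) = mex{0,0} = 1
G(12) = mex{1,0} = 2
G(13) = mex{1,1} = 0
G(14) = mex{2,1} = 0
G(15) = mex{0,0} = 1
G(16) = mex{0,0} = 1
G(17) = mex{1,1} = 0
G(18) = mex{1,1} = 0
G(19) = mex{0,0} = 1
G(20) = mex{0,0} = 1
G(21) = mex{1,1} = 0
G(22) = mex{1,1} = 0
G(23) = mex{0,2} = 1
G(24) = mex{0,0} = 1
G(25) = mex{1,0} = 2
G(26) = mex{1,1} = 0

0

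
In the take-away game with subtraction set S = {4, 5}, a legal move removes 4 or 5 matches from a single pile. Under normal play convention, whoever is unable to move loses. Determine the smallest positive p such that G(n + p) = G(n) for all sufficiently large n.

n :  0  1  2  3  4  5  6  7  8  9 10 11 12 13 14 15 16 17 18 19
G :  0  0  0  0  1  1  1  1  2  0  0  0  0  1  1  1  1  2  0  0
G(n+9) = G(n) holds for n = 0,…,4 (a full window of length max(S) = 5), so the sequence is purely periodic with period 9.

9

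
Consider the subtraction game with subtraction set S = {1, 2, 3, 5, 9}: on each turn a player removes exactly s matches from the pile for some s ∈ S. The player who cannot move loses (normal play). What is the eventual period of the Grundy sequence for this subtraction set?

n :  0  1  2  3  4  5  6  7  8  9 10 11 12 13 14
G :  0  1  2  3  0  1  2  3  0  1  2  3  0  1  2
G(n+4) = G(n) holds for n = 0,…,8 (a full window of length max(S) = 9), so the sequence is purely periodic with period 4.

4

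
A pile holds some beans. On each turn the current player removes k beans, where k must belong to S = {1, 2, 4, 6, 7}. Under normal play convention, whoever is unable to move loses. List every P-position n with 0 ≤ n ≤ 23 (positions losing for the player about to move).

n :  0  1  2  3  4  5  6  7  8  9 10 11 12 13 14 15 16 17 18 19 20 21 22 23
G :  0  1  2  0  1  2  3  4  0  1  2  0  1  2  3  4  0  1  2  0  1  2  3  4
P-positions are exactly the n with G(n) = 0.

0, 3, 8, 11, 16, 19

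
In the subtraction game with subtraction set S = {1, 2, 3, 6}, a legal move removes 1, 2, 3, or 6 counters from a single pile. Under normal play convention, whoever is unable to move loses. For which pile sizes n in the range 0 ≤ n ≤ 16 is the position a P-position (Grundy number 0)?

0, 4, 8, 12, 16

G(0) = 0
G(1) = mex{0} = 1
G(2) = mex{1,0} = 2
G(3) = mex{2,1,0} = 3
G(4) = mex{3,2,1} = 0
G(5) = mex{0,3,2} = 1
G(6) = mex{1,0,3,0} = 2
G(7) = mex{2,1,0,1} = 3
G(8) = mex{3,2,1,2} = 0
G(9) = mex{0,3,2,3} = 1
G(10) = mex{1,0,3,0} = 2
G(11) = mex{2,1,0,1} = 3
G(12) = mex{3,2,1,2} = 0
G(13) = mex{0,3,2,3} = 1
G(14) = mex{1,0,3,0} = 2
G(15) = mex{2,1,0,1} = 3
G(16) = mex{3,2,1,2} = 0
P-positions are exactly the n with G(n) = 0.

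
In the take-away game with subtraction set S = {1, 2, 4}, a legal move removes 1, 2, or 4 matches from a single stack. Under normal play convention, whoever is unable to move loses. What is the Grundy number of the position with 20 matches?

2

G(0) = 0
G(1) = mex{0} = 1
G(2) = mex{1,0} = 2
G(3) = mex{2,1} = 0
G(4) = mex{0,2,0} = 1
G(5) = mex{1,0,1} = 2
G(6) = mex{2,1,2} = 0
G(7) = mex{0,2,0} = 1
G(8) = mex{1,0,1} = 2
G(9) = mex{2,1,2} = 0
G(10) = mex{0,2,0} = 1
G(11) = mex{1,0,1} = 2
G(12) = mex{2,1,2} = 0
G(13) = mex{0,2,0} = 1
G(14) = mex{1,0,1} = 2
G(15) = mex{2,1,2} = 0
G(16) = mex{0,2,0} = 1
G(17) = mex{1,0,1} = 2
G(18) = mex{2,1,2} = 0
G(19) = mex{0,2,0} = 1
G(20) = mex{1,0,1} = 2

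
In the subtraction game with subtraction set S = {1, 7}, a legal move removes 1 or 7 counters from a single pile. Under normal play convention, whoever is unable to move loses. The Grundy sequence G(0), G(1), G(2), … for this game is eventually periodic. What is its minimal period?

2

n :  0  1  2  3  4  5  6  7  8  9 10 11 12 13 14
G :  0  1  0  1  0  1  0  1  0  1  0  1  0  1  0
G(n+2) = G(n) holds for n = 0,…,6 (a full window of length max(S) = 7), so the sequence is purely periodic with period 2.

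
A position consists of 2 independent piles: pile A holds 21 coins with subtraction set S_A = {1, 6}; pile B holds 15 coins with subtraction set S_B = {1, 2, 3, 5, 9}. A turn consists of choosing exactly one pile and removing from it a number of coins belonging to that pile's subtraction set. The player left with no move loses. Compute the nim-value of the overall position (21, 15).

3

Pile A, S = {1, 6}:
G(0) = 0
G(1) = mex{0} = 1
G(2) = mex{1} = 0
G(3) = mex{0} = 1
G(4) = mex{1} = 0
G(5) = mex{0} = 1
G(6) = mex{1,0} = 2
G(7) = mex{2,1} = 0
G(8) = mex{0,0} = 1
G(9) = mex{1,1} = 0
G(10) = mex{0,0} = 1
G(11) = mex{1,1} = 0
G(12) = mex{0,2} = 1
G(13) = mex{1,0} = 2
G(14) = mex{2,1} = 0
G(15) = mex{0,0} = 1
G(16) = mex{1,1} = 0
G(17) = mex{0,0} = 1
G(18) = mex{1,1} = 0
G(19) = mex{0,2} = 1
G(20) = mex{1,0} = 2
G(21) = mex{2,1} = 0
G_A(21) = 0.
Pile B, S = {1, 2, 3, 5, 9}:
n :  0  1  2  3  4  5  6  7  8  9 10 11 12 13 14 15
G :  0  1  2  3  0  1  2  3  0  1  2  3  0  1  2  3
G_B(15) = 3.
Combined Grundy value = 0 ⊕ 3 = 3.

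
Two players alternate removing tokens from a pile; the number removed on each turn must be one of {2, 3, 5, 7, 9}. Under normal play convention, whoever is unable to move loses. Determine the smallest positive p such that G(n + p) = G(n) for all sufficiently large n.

11

n :  0  1  2  3  4  5  6  7  8  9 10 11 12 13 14 15 16 17 18 19 20 21 22 23
G :  0  0  1  1  2  2  3  3  4  4  5  0  0  1  1  2  2  3  3  4  4  5  0  0
G(n+11) = G(n) holds for n = 0,…,8 (a full window of length max(S) = 9), so the sequence is purely periodic with period 11.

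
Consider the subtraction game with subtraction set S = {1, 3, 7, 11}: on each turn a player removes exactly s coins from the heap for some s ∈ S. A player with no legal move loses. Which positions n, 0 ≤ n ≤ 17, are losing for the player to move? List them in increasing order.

n :  0  1  2  3  4  5  6  7  8  9 10 11 12 13 14 15 16 17
G :  0  1  0  1  0  1  0  1  0  1  0  1  0  1  0  1  0  1
P-positions are exactly the n with G(n) = 0.

0, 2, 4, 6, 8, 10, 12, 14, 16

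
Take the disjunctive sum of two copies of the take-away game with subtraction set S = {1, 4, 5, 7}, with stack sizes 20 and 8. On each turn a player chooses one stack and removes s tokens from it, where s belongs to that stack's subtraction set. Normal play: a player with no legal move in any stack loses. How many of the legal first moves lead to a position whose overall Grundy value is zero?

All stacks use S = {1, 4, 5, 7}:
n :  0  1  2  3  4  5  6  7  8  9 10 11 12 13 14 15 16 17 18 19 20
G :  0  1  0  1  2  3  2  3  0  1  0  1  2  3  2  3  0  1  0  1  2
Stack A: G(20) = 2.
Stack B: G(8) = 0.
Combined Grundy value = 2 ⊕ 0 = 2.
A winning move leaves total XOR = 0, i.e. changes one component's Grundy value g to g ⊕ X where X is the current total.
Stack A: need g' = 2⊕2 = 0. Options: 20−1→G=1, 20−4→G=0, 20−5→G=3, 20−7→G=3. Hits: 1.
Stack B: need g' = 0⊕2 = 2. Options: 8−1→G=3, 8−4→G=2, 8−5→G=1, 8−7→G=1. Hits: 1.

2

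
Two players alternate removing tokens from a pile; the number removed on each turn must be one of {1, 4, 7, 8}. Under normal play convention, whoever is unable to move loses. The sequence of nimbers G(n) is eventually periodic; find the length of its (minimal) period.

25

G(0) = 0
G(1) = mex{0} = 1
G(2) = mex{1} = 0
G(3) = mex{0} = 1
G(4) = mex{1,0} = 2
G(5) = mex{2,1} = 0
G(6) = mex{0,0} = 1
G(7) = mex{1,1,0} = 2
G(8) = mex{2,2,1,0} = 3
G(9) = mex{3,0,0,1} = 2
G(10) = mex{2,1,1,0} = 3
G(11) = mex{3,2,2,1} = 0
G(12) = mex{0,3,0,2} = 1
G(13) = mex{1,2,1,0} = 3
G(14) = mex{3,3,2,1} = 0
G(15) = mex{0,0,3,2} = 1
G(16) = mex{1,1,2,3} = 0
G(17) = mex{0,3,3,2} = 1
G(18) = mex{1,0,0,3} = 2
G(19) = mex{2,1,1,0} = 3
G(20) = mex{3,0,3,1} = 2
G(21) = mex{2,1,0,3} = 4
G(22) = mex{4,2,1,0} = 3
G(23) = mex{3,3,0,1} = 2
G(24) = mex{2,2,1,0} = 3
G(25) = mex{3,4,2,1} = 0
G(26) = mex{0,3,3,2} = 1
G(27) = mex{1,2,2,3} = 0
G(28) = mex{0,3,4,2} = 1
G(29) = mex{1,0,3,4} = 2
G(30) = mex{2,1,2,3} = 0
G(31) = mex{0,0,3,2} = 1
G(32) = mex{1,1,0,3} = 2
G(33) = mex{2,2,1,0} = 3
G(34) = mex{3,0,0,1} = 2
G(35) = mex{2,1,1,0} = 3
G(36) = mex{3,2,2,1} = 0
G(37) = mex{0,3,0,2} = 1
G(38) = mex{1,2,1,0} = 3
G(39) = mex{3,3,2,1} = 0
G(40) = mex{0,0,3,2} = 1
G(41) = mex{1,1,2,3} = 0
G(42) = mex{0,3,3,2} = 1
G(43) = mex{1,0,0,3} = 2
G(44) = mex{2,1,1,0} = 3
G(45) = mex{3,0,3,1} = 2
G(46) = mex{2,1,0,3} = 4
G(47) = mex{4,2,1,0} = 3
G(48) = mex{3,3,0,1} = 2
G(49) = mex{2,2,1,0} = 3
G(50) = mex{3,4,2,1} = 0
G(51) = mex{0,3,3,2} = 1
G(n+25) = G(n) holds for n = 0,…,7 (a full window of length max(S) = 8), so the sequence is purely periodic with period 25.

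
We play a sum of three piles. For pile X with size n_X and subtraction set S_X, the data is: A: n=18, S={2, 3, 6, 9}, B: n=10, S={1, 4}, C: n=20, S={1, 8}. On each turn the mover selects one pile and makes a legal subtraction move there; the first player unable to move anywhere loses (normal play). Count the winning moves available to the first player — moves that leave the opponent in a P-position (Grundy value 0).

1

Pile A, S = {2, 3, 6, 9}:
G(0) = 0
G(1) = mex{} = 0
G(2) = mex{0} = 1
G(3) = mex{0,0} = 1
G(4) = mex{1,0} = 2
G(5) = mex{1,1} = 0
G(6) = mex{2,1,0} = 3
G(7) = mex{0,2,0} = 1
G(8) = mex{3,0,1} = 2
G(9) = mex{1,3,1,0} = 2
G(10) = mex{2,1,2,0} = 3
G(11) = mex{2,2,0,1} = 3
G(12) = mex{3,2,3,1} = 0
G(13) = mex{3,3,1,2} = 0
G(14) = mex{0,3,2,0} = 1
G(15) = mex{0,0,2,3} = 1
G(16) = mex{1,0,3,1} = 2
G(17) = mex{1,1,3,2} = 0
G(18) = mex{2,1,0,2} = 3
G_A(18) = 3.
Pile B, S = {1, 4}:
n :  0  1  2  3  4  5  6  7  8  9 10
G :  0  1  0  1  2  0  1  0  1  2  0
G_B(10) = 0.
Pile C, S = {1, 8}:
G(0) = 0
G(1) = mex{0} = 1
G(2) = mex{1} = 0
G(3) = mex{0} = 1
G(4) = mex{1} = 0
G(5) = mex{0} = 1
G(6) = mex{1} = 0
G(7) = mex{0} = 1
G(8) = mex{1,0} = 2
G(9) = mex{2,1} = 0
G(10) = mex{0,0} = 1
G(11) = mex{1,1} = 0
G(12) = mex{0,0} = 1
G(13) = mex{1,1} = 0
G(14) = mex{0,0} = 1
G(15) = mex{1,1} = 0
G(16) = mex{0,2} = 1
G(17) = mex{1,0} = 2
G(18) = mex{2,1} = 0
G(19) = mex{0,0} = 1
G(20) = mex{1,1} = 0
G_C(20) = 0.
Combined Grundy value = 3 ⊕ 0 ⊕ 0 = 3.
A winning move leaves total XOR = 0, i.e. changes one component's Grundy value g to g ⊕ X where X is the current total.
Pile A: need g' = 3⊕3 = 0. Options: 18−2→G=2, 18−3→G=1, 18−6→G=0, 18−9→G=2. Hits: 1.
Pile B: need g' = 0⊕3 = 3. Options: 10−1→G=2, 10−4→G=1. Hits: 0.
Pile C: need g' = 0⊕3 = 3. Options: 20−1→G=1, 20−8→G=1. Hits: 0.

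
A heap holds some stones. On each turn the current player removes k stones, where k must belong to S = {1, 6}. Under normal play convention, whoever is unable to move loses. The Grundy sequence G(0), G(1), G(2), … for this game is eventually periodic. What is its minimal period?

G(0) = 0
G(1) = mex{0} = 1
G(2) = mex{1} = 0
G(3) = mex{0} = 1
G(4) = mex{1} = 0
G(5) = mex{0} = 1
G(6) = mex{1,0} = 2
G(7) = mex{2,1} = 0
G(8) = mex{0,0} = 1
G(9) = mex{1,1} = 0
G(10) = mex{0,0} = 1
G(11) = mex{1,1} = 0
G(12) = mex{0,2} = 1
G(13) = mex{1,0} = 2
G(14) = mex{2,1} = 0
G(15) = mex{0,0} = 1
G(n+7) = G(n) holds for n = 0,…,5 (a full window of length max(S) = 6), so the sequence is purely periodic with period 7.

7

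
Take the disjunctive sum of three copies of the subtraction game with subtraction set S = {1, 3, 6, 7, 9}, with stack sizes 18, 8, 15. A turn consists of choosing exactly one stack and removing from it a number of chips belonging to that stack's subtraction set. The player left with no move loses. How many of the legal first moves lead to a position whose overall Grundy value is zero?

All stacks use S = {1, 3, 6, 7, 9}:
n :  0  1  2  3  4  5  6  7  8  9 10 11 12 13 14 15 16 17 18
G :  0  1  0  1  0  1  2  3  2  3  2  3  0  1  0  1  0  1  2
Stack A: G(18) = 2.
Stack B: G(8) = 2.
Stack C: G(15) = 1.
Combined Grundy value = 2 ⊕ 2 ⊕ 1 = 1.
A winning move leaves total XOR = 0, i.e. changes one component's Grundy value g to g ⊕ X where X is the current total.
Stack A: need g' = 2⊕1 = 3. Options: 18−1→G=1, 18−3→G=1, 18−6→G=0, 18−7→G=3, 18−9→G=3. Hits: 2.
Stack B: need g' = 2⊕1 = 3. Options: 8−1→G=3, 8−3→G=1, 8−6→G=0, 8−7→G=1. Hits: 1.
Stack C: need g' = 1⊕1 = 0. Options: 15−1→G=0, 15−3→G=0, 15−6→G=3, 15−7→G=2, 15−9→G=2. Hits: 2.

5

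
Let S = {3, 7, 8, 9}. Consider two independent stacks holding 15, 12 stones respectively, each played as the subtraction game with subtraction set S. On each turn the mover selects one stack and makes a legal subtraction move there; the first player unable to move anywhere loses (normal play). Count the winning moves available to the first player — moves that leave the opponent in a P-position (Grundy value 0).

6

All stacks use S = {3, 7, 8, 9}:
n :  0  1  2  3  4  5  6  7  8  9 10 11 12 13 14 15
G :  0  0  0  1  1  1  0  2  2  1  3  3  0  2  4  1
Stack A: G(15) = 1.
Stack B: G(12) = 0.
Combined Grundy value = 1 ⊕ 0 = 1.
A winning move leaves total XOR = 0, i.e. changes one component's Grundy value g to g ⊕ X where X is the current total.
Stack A: need g' = 1⊕1 = 0. Options: 15−3→G=0, 15−7→G=2, 15−8→G=2, 15−9→G=0. Hits: 2.
Stack B: need g' = 0⊕1 = 1. Options: 12−3→G=1, 12−7→G=1, 12−8→G=1, 12−9→G=1. Hits: 4.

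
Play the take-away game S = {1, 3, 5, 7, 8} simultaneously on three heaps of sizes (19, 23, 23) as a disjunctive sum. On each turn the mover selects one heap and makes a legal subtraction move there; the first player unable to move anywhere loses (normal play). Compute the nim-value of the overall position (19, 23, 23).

All heaps use S = {1, 3, 5, 7, 8}:
n :  0  1  2  3  4  5  6  7  8  9 10 11 12 13 14 15 16 17 18 19 20 21 22 23
G :  0  1  0  1  0  1  0  1  2  3  2  3  2  3  2  0  1  0  1  0  1  0  1  2
Heap A: G(19) = 0.
Heap B: G(23) = 2.
Heap C: G(23) = 2.
Combined Grundy value = 0 ⊕ 2 ⊕ 2 = 0.

0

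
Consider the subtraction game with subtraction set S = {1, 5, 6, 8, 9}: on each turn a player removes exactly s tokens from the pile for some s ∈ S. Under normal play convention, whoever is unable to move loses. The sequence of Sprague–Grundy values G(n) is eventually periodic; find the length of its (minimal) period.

G(0) = 0
G(1) = mex{0} = 1
G(2) = mex{1} = 0
G(3) = mex{0} = 1
G(4) = mex{1} = 0
G(5) = mex{0,0} = 1
G(6) = mex{1,1,0} = 2
G(7) = mex{2,0,1} = 3
G(8) = mex{3,1,0,0} = 2
G(9) = mex{2,0,1,1,0} = 3
G(10) = mex{3,1,0,0,1} = 2
G(11) = mex{2,2,1,1,0} = 3
G(12) = mex{3,3,2,0,1} = 4
G(13) = mex{4,2,3,1,0} = 5
G(14) = mex{5,3,2,2,1} = 0
G(15) = mex{0,2,3,3,2} = 1
G(16) = mex{1,3,2,2,3} = 0
G(17) = mex{0,4,3,3,2} = 1
G(18) = mex{1,5,4,2,3} = 0
G(19) = mex{0,0,5,3,2} = 1
G(20) = mex{1,1,0,4,3} = 2
G(21) = mex{2,0,1,5,4} = 3
G(22) = mex{3,1,0,0,5} = 2
G(23) = mex{2,0,1,1,0} = 3
G(24) = mex{3,1,0,0,1} = 2
G(25) = mex{2,2,1,1,0} = 3
G(26) = mex{3,3,2,0,1} = 4
G(27) = mex{4,2,3,1,0} = 5
G(28) = mex{5,3,2,2,1} = 0
G(29) = mex{0,2,3,3,2} = 1
G(n+14) = G(n) holds for n = 0,…,8 (a full window of length max(S) = 9), so the sequence is purely periodic with period 14.

14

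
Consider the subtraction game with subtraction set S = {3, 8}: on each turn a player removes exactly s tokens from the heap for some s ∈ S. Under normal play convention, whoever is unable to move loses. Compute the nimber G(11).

0

n :  0  1  2  3  4  5  6  7  8  9 10 11
G :  0  0  0  1  1  1  0  0  2  1  1  0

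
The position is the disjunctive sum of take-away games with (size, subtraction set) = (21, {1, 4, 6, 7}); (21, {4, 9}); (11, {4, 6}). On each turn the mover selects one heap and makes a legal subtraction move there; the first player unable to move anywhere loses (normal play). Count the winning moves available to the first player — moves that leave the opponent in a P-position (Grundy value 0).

Heap A, S = {1, 4, 6, 7}:
G(0) = 0
G(1) = mex{0} = 1
G(2) = mex{1} = 0
G(3) = mex{0} = 1
G(4) = mex{1,0} = 2
G(5) = mex{2,1} = 0
G(6) = mex{0,0,0} = 1
G(7) = mex{1,1,1,0} = 2
G(8) = mex{2,2,0,1} = 3
G(9) = mex{3,0,1,0} = 2
G(10) = mex{2,1,2,1} = 0
G(11) = mex{0,2,0,2} = 1
G(12) = mex{1,3,1,0} = 2
G(13) = mex{2,2,2,1} = 0
G(14) = mex{0,0,3,2} = 1
G(15) = mex{1,1,2,3} = 0
G(16) = mex{0,2,0,2} = 1
G(17) = mex{1,0,1,0} = 2
G(18) = mex{2,1,2,1} = 0
G(19) = mex{0,0,0,2} = 1
G(20) = mex{1,1,1,0} = 2
G(21) = mex{2,2,0,1} = 3
G_A(21) = 3.
Heap B, S = {4, 9}:
n :  0  1  2  3  4  5  6  7  8  9 10 11 12 13 14 15 16 17 18 19 20 21
G :  0  0  0  0  1  1  1  1  0  2  2  2  1  0  0  0  0  1  1  1  1  0
G_B(21) = 0.
Heap C, S = {4, 6}:
G(0) = 0
G(1) = mex{} = 0
G(2) = mex{} = 0
G(3) = mex{} = 0
G(4) = mex{0} = 1
G(5) = mex{0} = 1
G(6) = mex{0,0} = 1
G(7) = mex{0,0} = 1
G(8) = mex{1,0} = 2
G(9) = mex{1,0} = 2
G(10) = mex{1,1} = 0
G(11) = mex{1,1} = 0
G_C(11) = 0.
Combined Grundy value = 3 ⊕ 0 ⊕ 0 = 3.
A winning move leaves total XOR = 0, i.e. changes one component's Grundy value g to g ⊕ X where X is the current total.
Heap A: need g' = 3⊕3 = 0. Options: 21−1→G=2, 21−4→G=2, 21−6→G=0, 21−7→G=1. Hits: 1.
Heap B: need g' = 0⊕3 = 3. Options: 21−4→G=1, 21−9→G=1. Hits: 0.
Heap C: need g' = 0⊕3 = 3. Options: 11−4→G=1, 11−6→G=1. Hits: 0.

1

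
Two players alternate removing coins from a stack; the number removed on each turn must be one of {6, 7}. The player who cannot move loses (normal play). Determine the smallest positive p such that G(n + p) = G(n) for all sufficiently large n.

n :  0  1  2  3  4  5  6  7  8  9 10 11 12 13 14 15 16 17 18 19 20 21 22 23 24 25 26 27
G :  0  0  0  0  0  0  1  1  1  1  1  1  2  0  0  0  0  0  0  1  1  1  1  1  1  2  0  0
G(n+13) = G(n) holds for n = 0,…,6 (a full window of length max(S) = 7), so the sequence is purely periodic with period 13.

13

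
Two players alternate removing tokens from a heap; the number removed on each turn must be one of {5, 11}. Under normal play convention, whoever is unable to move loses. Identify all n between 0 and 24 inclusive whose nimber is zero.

G(0) = 0
G(1) = mex{} = 0
G(2) = mex{} = 0
G(3) = mex{} = 0
G(4) = mex{} = 0
G(5) = mex{0} = 1
G(6) = mex{0} = 1
G(7) = mex{0} = 1
G(8) = mex{0} = 1
G(9) = mex{0} = 1
G(10) = mex{1} = 0
G(11) = mex{1,0} = 2
G(12) = mex{1,0} = 2
G(13) = mex{1,0} = 2
G(14) = mex{1,0} = 2
G(15) = mex{0,0} = 1
G(16) = mex{2,1} = 0
G(17) = mex{2,1} = 0
G(18) = mex{2,1} = 0
G(19) = mex{2,1} = 0
G(20) = mex{1,1} = 0
G(21) = mex{0,0} = 1
G(22) = mex{0,2} = 1
G(23) = mex{0,2} = 1
G(24) = mex{0,2} = 1
P-positions are exactly the n with G(n) = 0.

0, 1, 2, 3, 4, 10, 16, 17, 18, 19, 20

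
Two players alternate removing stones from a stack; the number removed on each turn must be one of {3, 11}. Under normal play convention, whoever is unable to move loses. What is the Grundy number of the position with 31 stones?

n :  0  1  2  3  4  5  6  7  8  9 10 11 12 13 14 15 16 17 18 19 20 21 22 23 24 25 26 27 28 29 30 31
G :  0  0  0  1  1  1  0  0  0  1  1  1  2  2  0  0  0  1  1  1  0  0  0  1  1  1  2  2  0  0  0  1

1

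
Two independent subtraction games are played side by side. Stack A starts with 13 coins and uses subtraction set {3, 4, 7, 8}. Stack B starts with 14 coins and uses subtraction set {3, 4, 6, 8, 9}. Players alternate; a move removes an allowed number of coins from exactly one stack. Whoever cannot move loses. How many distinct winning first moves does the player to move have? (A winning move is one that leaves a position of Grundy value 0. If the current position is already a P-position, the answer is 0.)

0

Stack A, S = {3, 4, 7, 8}:
n :  0  1  2  3  4  5  6  7  8  9 10 11 12 13
G :  0  0  0  1  1  1  2  2  2  3  3  0  0  0
G_A(13) = 0.
Stack B, S = {3, 4, 6, 8, 9}:
G(0) = 0
G(1) = mex{} = 0
G(2) = mex{} = 0
G(3) = mex{0} = 1
G(4) = mex{0,0} = 1
G(5) = mex{0,0} = 1
G(6) = mex{1,0,0} = 2
G(7) = mex{1,1,0} = 2
G(8) = mex{1,1,0,0} = 2
G(9) = mex{2,1,1,0,0} = 3
G(10) = mex{2,2,1,0,0} = 3
G(11) = mex{2,2,1,1,0} = 3
G(12) = mex{3,2,2,1,1} = 0
G(13) = mex{3,3,2,1,1} = 0
G(14) = mex{3,3,2,2,1} = 0
G_B(14) = 0.
Combined Grundy value = 0 ⊕ 0 = 0.
A winning move leaves total XOR = 0, i.e. changes one component's Grundy value g to g ⊕ X where X is the current total.
Stack A: target g' = 0⊕0 = 0, but every legal move changes the Grundy value (mex property), so 0 moves.
Stack B: target g' = 0⊕0 = 0, but every legal move changes the Grundy value (mex property), so 0 moves.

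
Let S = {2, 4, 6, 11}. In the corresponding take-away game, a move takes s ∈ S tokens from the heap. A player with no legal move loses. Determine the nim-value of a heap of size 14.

3

G(0) = 0
G(1) = mex{} = 0
G(2) = mex{0} = 1
G(3) = mex{0} = 1
G(4) = mex{1,0} = 2
G(5) = mex{1,0} = 2
G(6) = mex{2,1,0} = 3
G(7) = mex{2,1,0} = 3
G(8) = mex{3,2,1} = 0
G(9) = mex{3,2,1} = 0
G(10) = mex{0,3,2} = 1
G(11) = mex{0,3,2,0} = 1
G(12) = mex{1,0,3,0} = 2
G(13) = mex{1,0,3,1} = 2
G(14) = mex{2,1,0,1} = 3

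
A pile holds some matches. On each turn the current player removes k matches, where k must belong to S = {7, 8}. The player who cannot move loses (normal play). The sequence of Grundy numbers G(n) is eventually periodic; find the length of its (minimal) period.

15

n :  0  1  2  3  4  5  6  7  8  9 10 11 12 13 14 15 16 17 18 19 20 21 22 23 24 25 26 27 28 29 30 31
G :  0  0  0  0  0  0  0  1  1  1  1  1  1  1  2  0  0  0  0  0  0  0  1  1  1  1  1  1  1  2  0  0
G(n+15) = G(n) holds for n = 0,…,7 (a full window of length max(S) = 8), so the sequence is purely periodic with period 15.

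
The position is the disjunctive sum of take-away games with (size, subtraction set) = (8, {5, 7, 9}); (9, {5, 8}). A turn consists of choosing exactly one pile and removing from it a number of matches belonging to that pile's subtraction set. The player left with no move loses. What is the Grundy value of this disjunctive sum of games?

Pile A, S = {5, 7, 9}:
n : 0 1 2 3 4 5 6 7 8
G : 0 0 0 0 0 1 1 1 1
G_A(8) = 1.
Pile B, S = {5, 8}:
n : 0 1 2 3 4 5 6 7 8 9
G : 0 0 0 0 0 1 1 1 1 1
G_B(9) = 1.
Combined Grundy value = 1 ⊕ 1 = 0.

0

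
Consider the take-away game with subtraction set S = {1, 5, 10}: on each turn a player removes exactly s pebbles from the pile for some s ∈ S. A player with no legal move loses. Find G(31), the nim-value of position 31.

1

n :  0  1  2  3  4  5  6  7  8  9 10 11 12 13 14 15 16 17 18 19 20 21 22 23 24 25 26 27 28 29 30 31
G :  0  1  0  1  0  1  0  1  0  1  2  3  2  3  2  0  1  0  1  0  1  0  1  0  1  2  3  2  3  2  0  1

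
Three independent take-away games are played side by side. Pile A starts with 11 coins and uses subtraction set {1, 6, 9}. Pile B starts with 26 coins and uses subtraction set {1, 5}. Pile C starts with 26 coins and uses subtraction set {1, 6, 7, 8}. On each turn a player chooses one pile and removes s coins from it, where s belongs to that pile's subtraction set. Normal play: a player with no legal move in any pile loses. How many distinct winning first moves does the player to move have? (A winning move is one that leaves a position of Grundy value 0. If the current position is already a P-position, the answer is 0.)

2

Pile A, S = {1, 6, 9}:
n :  0  1  2  3  4  5  6  7  8  9 10 11
G :  0  1  0  1  0  1  2  0  1  2  3  2
G_A(11) = 2.
Pile B, S = {1, 5}:
G(0) = 0
G(1) = mex{0} = 1
G(2) = mex{1} = 0
G(3) = mex{0} = 1
G(4) = mex{1} = 0
G(5) = mex{0,0} = 1
G(6) = mex{1,1} = 0
G(7) = mex{0,0} = 1
G(8) = mex{1,1} = 0
G(9) = mex{0,0} = 1
G(10) = mex{1,1} = 0
G(11) = mex{0,0} = 1
G(12) = mex{1,1} = 0
G(13) = mex{0,0} = 1
G(14) = mex{1,1} = 0
G(15) = mex{0,0} = 1
G(16) = mex{1,1} = 0
G(17) = mex{0,0} = 1
G(18) = mex{1,1} = 0
G(19) = mex{0,0} = 1
G(20) = mex{1,1} = 0
G(21) = mex{0,0} = 1
G(22) = mex{1,1} = 0
G(23) = mex{0,0} = 1
G(24) = mex{1,1} = 0
G(25) = mex{0,0} = 1
G(26) = mex{1,1} = 0
G_B(26) = 0.
Pile C, S = {1, 6, 7, 8}:
G(0) = 0
G(1) = mex{0} = 1
G(2) = mex{1} = 0
G(3) = mex{0} = 1
G(4) = mex{1} = 0
G(5) = mex{0} = 1
G(6) = mex{1,0} = 2
G(7) = mex{2,1,0} = 3
G(8) = mex{3,0,1,0} = 2
G(9) = mex{2,1,0,1} = 3
G(10) = mex{3,0,1,0} = 2
G(11) = mex{2,1,0,1} = 3
G(12) = mex{3,2,1,0} = 4
G(13) = mex{4,3,2,1} = 0
G(14) = mex{0,2,3,2} = 1
G(15) = mex{1,3,2,3} = 0
G(16) = mex{0,2,3,2} = 1
G(17) = mex{1,3,2,3} = 0
G(18) = mex{0,4,3,2} = 1
G(19) = mex{1,0,4,3} = 2
G(20) = mex{2,1,0,4} = 3
G(21) = mex{3,0,1,0} = 2
G(22) = mex{2,1,0,1} = 3
G(23) = mex{3,0,1,0} = 2
G(24) = mex{2,1,0,1} = 3
G(25) = mex{3,2,1,0} = 4
G(26) = mex{4,3,2,1} = 0
G_C(26) = 0.
Combined Grundy value = 2 ⊕ 0 ⊕ 0 = 2.
A winning move leaves total XOR = 0, i.e. changes one component's Grundy value g to g ⊕ X where X is the current total.
Pile A: need g' = 2⊕2 = 0. Options: 11−1→G=3, 11−6→G=1, 11−9→G=0. Hits: 1.
Pile B: need g' = 0⊕2 = 2. Options: 26−1→G=1, 26−5→G=1. Hits: 0.
Pile C: need g' = 0⊕2 = 2. Options: 26−1→G=4, 26−6→G=3, 26−7→G=2, 26−8→G=1. Hits: 1.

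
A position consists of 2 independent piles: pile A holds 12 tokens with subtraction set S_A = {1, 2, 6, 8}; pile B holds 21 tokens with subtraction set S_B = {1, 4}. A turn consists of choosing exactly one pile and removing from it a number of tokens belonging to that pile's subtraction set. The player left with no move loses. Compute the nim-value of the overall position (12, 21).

3

Pile A, S = {1, 2, 6, 8}:
G(0) = 0
G(1) = mex{0} = 1
G(2) = mex{1,0} = 2
G(3) = mex{2,1} = 0
G(4) = mex{0,2} = 1
G(5) = mex{1,0} = 2
G(6) = mex{2,1,0} = 3
G(7) = mex{3,2,1} = 0
G(8) = mex{0,3,2,0} = 1
G(9) = mex{1,0,0,1} = 2
G(10) = mex{2,1,1,2} = 0
G(11) = mex{0,2,2,0} = 1
G(12) = mex{1,0,3,1} = 2
G_A(12) = 2.
Pile B, S = {1, 4}:
G(0) = 0
G(1) = mex{0} = 1
G(2) = mex{1} = 0
G(3) = mex{0} = 1
G(4) = mex{1,0} = 2
G(5) = mex{2,1} = 0
G(6) = mex{0,0} = 1
G(7) = mex{1,1} = 0
G(8) = mex{0,2} = 1
G(9) = mex{1,0} = 2
G(10) = mex{2,1} = 0
G(11) = mex{0,0} = 1
G(12) = mex{1,1} = 0
G(13) = mex{0,2} = 1
G(14) = mex{1,0} = 2
G(15) = mex{2,1} = 0
G(16) = mex{0,0} = 1
G(17) = mex{1,1} = 0
G(18) = mex{0,2} = 1
G(19) = mex{1,0} = 2
G(20) = mex{2,1} = 0
G(21) = mex{0,0} = 1
G_B(21) = 1.
Combined Grundy value = 2 ⊕ 1 = 3.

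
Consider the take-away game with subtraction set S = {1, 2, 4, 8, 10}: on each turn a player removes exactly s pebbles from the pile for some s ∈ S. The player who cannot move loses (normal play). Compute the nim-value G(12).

G(0) = 0
G(1) = mex{0} = 1
G(2) = mex{1,0} = 2
G(3) = mex{2,1} = 0
G(4) = mex{0,2,0} = 1
G(5) = mex{1,0,1} = 2
G(6) = mex{2,1,2} = 0
G(7) = mex{0,2,0} = 1
G(8) = mex{1,0,1,0} = 2
G(9) = mex{2,1,2,1} = 0
G(10) = mex{0,2,0,2,0} = 1
G(11) = mex{1,0,1,0,1} = 2
G(12) = mex{2,1,2,1,2} = 0

0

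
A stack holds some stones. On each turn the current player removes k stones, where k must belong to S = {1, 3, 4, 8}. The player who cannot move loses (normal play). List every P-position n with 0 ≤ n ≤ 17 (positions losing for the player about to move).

0, 2, 7, 9, 14, 16

n :  0  1  2  3  4  5  6  7  8  9 10 11 12 13 14 15 16 17
G :  0  1  0  1  2  3  2  0  1  0  1  2  3  2  0  1  0  1
P-positions are exactly the n with G(n) = 0.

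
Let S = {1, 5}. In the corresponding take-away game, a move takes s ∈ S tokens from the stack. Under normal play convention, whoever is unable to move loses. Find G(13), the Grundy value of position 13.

1

G(0) = 0
G(1) = mex{0} = 1
G(2) = mex{1} = 0
G(3) = mex{0} = 1
G(4) = mex{1} = 0
G(5) = mex{0,0} = 1
G(6) = mex{1,1} = 0
G(7) = mex{0,0} = 1
G(8) = mex{1,1} = 0
G(9) = mex{0,0} = 1
G(10) = mex{1,1} = 0
G(11) = mex{0,0} = 1
G(12) = mex{1,1} = 0
G(13) = mex{0,0} = 1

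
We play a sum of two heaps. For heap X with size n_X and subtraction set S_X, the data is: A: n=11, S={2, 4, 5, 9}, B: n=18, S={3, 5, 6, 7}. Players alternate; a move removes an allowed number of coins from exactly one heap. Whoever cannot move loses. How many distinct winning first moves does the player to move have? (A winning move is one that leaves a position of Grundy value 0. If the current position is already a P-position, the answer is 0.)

0

Heap A, S = {2, 4, 5, 9}:
G(0) = 0
G(1) = mex{} = 0
G(2) = mex{0} = 1
G(3) = mex{0} = 1
G(4) = mex{1,0} = 2
G(5) = mex{1,0,0} = 2
G(6) = mex{2,1,0} = 3
G(7) = mex{2,1,1} = 0
G(8) = mex{3,2,1} = 0
G(9) = mex{0,2,2,0} = 1
G(10) = mex{0,3,2,0} = 1
G(11) = mex{1,0,3,1} = 2
G_A(11) = 2.
Heap B, S = {3, 5, 6, 7}:
n :  0  1  2  3  4  5  6  7  8  9 10 11 12 13 14 15 16 17 18
G :  0  0  0  1  1  1  2  2  2  3  0  0  0  1  1  1  2  2  2
G_B(18) = 2.
Combined Grundy value = 2 ⊕ 2 = 0.
A winning move leaves total XOR = 0, i.e. changes one component's Grundy value g to g ⊕ X where X is the current total.
Heap A: target g' = 2⊕0 = 2, but every legal move changes the Grundy value (mex property), so 0 moves.
Heap B: target g' = 2⊕0 = 2, but every legal move changes the Grundy value (mex property), so 0 moves.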